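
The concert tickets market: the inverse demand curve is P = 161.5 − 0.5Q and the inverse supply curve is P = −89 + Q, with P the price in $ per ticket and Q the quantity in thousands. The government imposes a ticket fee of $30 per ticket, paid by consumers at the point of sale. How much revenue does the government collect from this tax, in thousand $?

Inverting to Q(P) form: Qd = 323 − 2P; Qs = P + 89.
Before the tax: set 323 − 2P = P + 89 → P* = $78, Q* = 167.
With the tax collected from consumers, demand (in seller-price terms) shifts: Qd = 323 − 2(P + 30).
New equilibrium: consumers pay $88, sellers receive $58, Q = 147. (Wedge: Pb − Ps = 30.)
Revenue = t · Q = 30 · 147 = $4410.

Tax revenue = $4410 thousand.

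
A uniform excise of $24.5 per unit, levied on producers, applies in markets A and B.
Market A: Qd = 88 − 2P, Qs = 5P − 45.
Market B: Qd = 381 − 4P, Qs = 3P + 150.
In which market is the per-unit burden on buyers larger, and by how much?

Market A: pre-tax P* = $19, Q* = 50; post-tax Q = 15; per-unit burden on buyers = $17.5.
Market B: pre-tax P* = $33, Q* = 249; post-tax Q = 207; per-unit burden on buyers = $10.5.
Difference: $17.5 vs $10.5 → market A is larger by $7.

Market A, by $7.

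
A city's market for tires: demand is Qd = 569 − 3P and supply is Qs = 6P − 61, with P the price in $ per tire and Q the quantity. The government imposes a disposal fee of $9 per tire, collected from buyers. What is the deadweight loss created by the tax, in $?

Without the tax, 569 − 3P = 6P − 61 gives 9P = 630, so P* = $70 and Q* = 359.
With the tax collected from buyers, demand (in seller-price terms) shifts: Qd = 569 − 3(P + 9).
New equilibrium: buyers pay $76, producers receive $67, Q = 341. (Wedge: Pb − Ps = 9.)
Quantity falls by |ΔQ| = |359 − 341| = 18.
DWL = ½ · t · |ΔQ| = ½ · 9 · 18 = $81.

Deadweight loss = $81.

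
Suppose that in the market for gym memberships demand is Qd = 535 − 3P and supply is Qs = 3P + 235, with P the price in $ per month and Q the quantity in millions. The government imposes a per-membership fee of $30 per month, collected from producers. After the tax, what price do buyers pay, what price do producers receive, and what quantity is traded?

Without the tax, 535 − 3P = 3P + 235 gives 6P = 300, so P* = $50 and Q* = 385.
With the tax collected from producers, supply shifts: Qs = 3(P − 30) + 235.
Solving gives Q = 340 with buyers paying $65 and producers receiving $35 (the $30 wedge).

Buyers pay $65; producers receive $35; quantity = 340.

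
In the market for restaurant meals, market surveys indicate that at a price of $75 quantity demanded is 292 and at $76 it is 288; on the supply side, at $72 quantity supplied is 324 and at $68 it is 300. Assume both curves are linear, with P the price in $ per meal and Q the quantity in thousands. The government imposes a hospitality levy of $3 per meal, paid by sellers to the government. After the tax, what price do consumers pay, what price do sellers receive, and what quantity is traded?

Demand slope: (288 − 292)/(76 − 75) = -4, so Qd = 592 − 4P.
Supply slope: (300 − 324)/(68 − 72) = 6, so Qs = 6P − 108.
Without the tax, 592 − 4P = 6P − 108 gives 10P = 700, so P* = $70 and Q* = 312.
With the tax collected from sellers, supply shifts: Qs = 6(P − 3) − 108.
Solving gives Q = 304.8 with consumers paying $71.8 and sellers receiving $68.8 (the $3 wedge).

Consumers pay $71.8; sellers receive $68.8; quantity = 304.8.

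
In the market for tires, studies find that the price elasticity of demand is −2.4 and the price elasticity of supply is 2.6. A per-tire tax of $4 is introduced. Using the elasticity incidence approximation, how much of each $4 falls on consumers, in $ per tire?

Incidence ratio: consumers' share ≈ εs / (εs + |εd|) = 2.6 / (2.6 + 2.4) = 0.52.
So consumers bear ≈ 0.52 × $4 = $2.08; suppliers bear $1.92.

Consumers bear ≈ $2.08 per tire.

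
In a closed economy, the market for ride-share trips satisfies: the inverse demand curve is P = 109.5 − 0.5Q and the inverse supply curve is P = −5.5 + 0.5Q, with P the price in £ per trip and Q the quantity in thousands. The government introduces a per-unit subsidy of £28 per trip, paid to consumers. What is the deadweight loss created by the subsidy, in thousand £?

Deadweight loss = £392 thousand.

Rewrite in direct form: Qd = 219 − 2P and Qs = 2P + 11.
Before the subsidy: set 219 − 2P = 2P + 11 → P* = £52, Q* = 115.
With a per-unit subsidy paid to consumers, each effectively pays P − 28, so demand becomes Qd = 219 − 2(P − 28).
Solving gives Q = 143 with consumers paying £38 and producers receiving £66 (the £28 wedge).
Quantity rises by |ΔQ| = |115 − 143| = 28.
DWL = ½ · t · |ΔQ| = ½ · 28 · 28 = £392.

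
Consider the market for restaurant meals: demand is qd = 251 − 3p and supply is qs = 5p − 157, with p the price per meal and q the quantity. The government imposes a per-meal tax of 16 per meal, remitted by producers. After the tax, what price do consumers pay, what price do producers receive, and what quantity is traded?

Consumers pay 61; producers receive 45; quantity = 68.

Before the tax: set 251 − 3p = 5p − 157 → p* = 51, q* = 98.
With the tax collected from producers, supply shifts: qs = 5(p − 16) − 157.
Solving gives q = 68 with consumers paying 61 and producers receiving 45 (the 16 wedge).
The less price-elastic side of the market bears the larger share of a per-unit tax.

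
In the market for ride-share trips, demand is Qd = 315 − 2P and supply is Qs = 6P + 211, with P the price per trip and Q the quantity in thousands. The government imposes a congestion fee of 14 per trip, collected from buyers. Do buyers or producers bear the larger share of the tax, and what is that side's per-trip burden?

Before the tax: set 315 − 2P = 6P + 211 → P* = 13, Q* = 289.
With the tax collected from buyers, demand (in seller-price terms) shifts: Qd = 315 − 2(P + 14).
New equilibrium: buyers pay 23.5, producers receive 9.5, Q = 268. (Wedge: Pb − Ps = 14.)
Per-trip burden: buyers 10.5, producers 3.5.
Buyers take the larger share because demand is less price-elastic here (demand slope 2 vs supply slope 6).

Buyers bear the larger share: 10.5 per trip.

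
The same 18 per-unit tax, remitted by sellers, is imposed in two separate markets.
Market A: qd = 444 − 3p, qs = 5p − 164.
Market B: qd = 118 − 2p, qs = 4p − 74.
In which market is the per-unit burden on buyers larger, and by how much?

Market B, by 0.75.

Market A: pre-tax p* = 76, q* = 216; post-tax q = 182.25; per-unit burden on buyers = 11.25.
Market B: pre-tax p* = 32, q* = 54; post-tax q = 30; per-unit burden on buyers = 12.
Difference: 11.25 vs 12 → market B is larger by 0.75.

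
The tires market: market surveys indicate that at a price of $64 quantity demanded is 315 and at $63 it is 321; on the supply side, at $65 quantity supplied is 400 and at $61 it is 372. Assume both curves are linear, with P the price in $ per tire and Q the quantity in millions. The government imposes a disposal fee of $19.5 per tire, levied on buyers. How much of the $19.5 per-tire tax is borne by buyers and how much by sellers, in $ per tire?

Buyers bear $10.5 per tire; sellers bear $9 per tire.

Demand slope: (321 − 315)/(63 − 64) = -6, so Qd = 699 − 6P.
Supply slope: (372 − 400)/(61 − 65) = 7, so Qs = 7P − 55.
Before the tax: set 699 − 6P = 7P − 55 → P* = $58, Q* = 351.
With the tax collected from buyers, demand (in seller-price terms) shifts: Qd = 699 − 6(P + 19.5).
New equilibrium: buyers pay $68.5, sellers receive $49, Q = 288. (Wedge: Pb − Ps = 19.5.)
Burden on buyers: $10.5; on sellers: $9. (They sum to $19.5.)
The less price-elastic side of the market bears the larger share of a per-unit tax.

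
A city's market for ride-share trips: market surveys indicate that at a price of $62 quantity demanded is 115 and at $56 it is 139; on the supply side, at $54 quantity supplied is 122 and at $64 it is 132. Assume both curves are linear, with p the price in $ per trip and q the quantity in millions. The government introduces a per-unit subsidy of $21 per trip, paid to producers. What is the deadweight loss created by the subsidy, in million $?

Demand slope: (139 − 115)/(56 − 62) = -4, so qd = 363 − 4p.
Supply slope: (132 − 122)/(64 − 54) = 1, so qs = p + 68.
Without the subsidy, 363 − 4p = p + 68 gives 5p = 295, so p* = $59 and q* = 127.
With a per-unit subsidy paid to producers, each receives p + 21 per unit sold, so supply becomes qs = (p + 21) + 68.
New equilibrium: consumers pay $54.8, producers receive $75.8, q = 143.8. (Wedge: pb − ps = −21.)
Quantity rises by |ΔQ| = |127 − 143.8| = 16.8.
DWL = ½ · t · |ΔQ| = ½ · 21 · 16.8 = $176.4.

Deadweight loss = $176.4 million.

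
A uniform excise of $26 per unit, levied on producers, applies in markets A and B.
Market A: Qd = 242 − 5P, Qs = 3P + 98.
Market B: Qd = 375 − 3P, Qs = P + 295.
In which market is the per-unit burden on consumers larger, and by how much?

Market A, by $3.25.

Market A: pre-tax P* = $18, Q* = 152; post-tax Q = 103.25; per-unit burden on consumers = $9.75.
Market B: pre-tax P* = $20, Q* = 315; post-tax Q = 295.5; per-unit burden on consumers = $6.5.
Difference: $9.75 vs $6.5 → market A is larger by $3.25.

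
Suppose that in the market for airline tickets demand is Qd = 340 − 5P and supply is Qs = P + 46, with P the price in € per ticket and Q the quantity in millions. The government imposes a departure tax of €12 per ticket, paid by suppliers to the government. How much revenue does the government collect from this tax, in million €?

Tax revenue = €1020 million.

Before the tax: set 340 − 5P = P + 46 → P* = €49, Q* = 95.
With the tax collected from suppliers, supply shifts: Qs = (P − 12) + 46.
New equilibrium: consumers pay €51, suppliers receive €39, Q = 85. (Wedge: Pb − Ps = 12.)
Revenue = t · Q = 12 · 85 = €1020.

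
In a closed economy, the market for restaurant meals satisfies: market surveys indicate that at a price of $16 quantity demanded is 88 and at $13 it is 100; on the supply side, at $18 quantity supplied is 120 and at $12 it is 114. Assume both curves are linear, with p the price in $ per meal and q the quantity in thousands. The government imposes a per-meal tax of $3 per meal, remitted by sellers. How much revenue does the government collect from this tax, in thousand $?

Tax revenue = $328.8 thousand.

Demand slope: (100 − 88)/(13 − 16) = -4, so qd = 152 − 4p.
Supply slope: (114 − 120)/(12 − 18) = 1, so qs = p + 102.
Without the tax, 152 − 4p = p + 102 gives 5p = 50, so p* = $10 and q* = 112.
With the tax collected from sellers, supply shifts: qs = (p − 3) + 102.
Solving gives q = 109.6 with consumers paying $10.6 and sellers receiving $7.6 (the $3 wedge).
Revenue = t · Q = 3 · 109.6 = $328.8.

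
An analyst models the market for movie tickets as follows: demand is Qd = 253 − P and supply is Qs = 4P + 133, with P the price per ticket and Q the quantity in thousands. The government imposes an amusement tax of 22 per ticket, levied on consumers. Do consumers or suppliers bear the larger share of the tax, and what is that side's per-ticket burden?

Consumers bear the larger share: 17.6 per ticket.

Without the tax, 253 − P = 4P + 133 gives 5P = 120, so P* = 24 and Q* = 229.
With the tax collected from consumers, demand (in seller-price terms) shifts: Qd = 253 − (P + 22).
New equilibrium: consumers pay 41.6, suppliers receive 19.6, Q = 211.4. (Wedge: Pb − Ps = 22.)
Per-ticket burden: consumers 17.6, suppliers 4.4.
Consumers take the larger share because demand is less price-elastic here (demand slope 1 vs supply slope 4).
The less price-elastic side of the market bears the larger share of a per-unit tax.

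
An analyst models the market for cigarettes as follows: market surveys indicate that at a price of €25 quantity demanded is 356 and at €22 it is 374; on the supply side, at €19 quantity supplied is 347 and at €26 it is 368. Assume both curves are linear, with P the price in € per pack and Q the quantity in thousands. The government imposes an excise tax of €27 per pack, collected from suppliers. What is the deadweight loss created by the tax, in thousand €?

Demand slope: (374 − 356)/(22 − 25) = -6, so Qd = 506 − 6P.
Supply slope: (368 − 347)/(26 − 19) = 3, so Qs = 3P + 290.
Without the tax, 506 − 6P = 3P + 290 gives 9P = 216, so P* = €24 and Q* = 362.
With the tax collected from suppliers, supply shifts: Qs = 3(P − 27) + 290.
New equilibrium: consumers pay €33, suppliers receive €6, Q = 308. (Wedge: Pb − Ps = 27.)
Quantity falls by |ΔQ| = |362 − 308| = 54.
DWL = ½ · t · |ΔQ| = ½ · 27 · 54 = €729.

Deadweight loss = €729 thousand.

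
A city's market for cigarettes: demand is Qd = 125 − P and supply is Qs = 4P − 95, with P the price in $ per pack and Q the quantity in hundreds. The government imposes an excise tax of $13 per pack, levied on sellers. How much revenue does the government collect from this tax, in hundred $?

Without the tax, 125 − P = 4P − 95 gives 5P = 220, so P* = $44 and Q* = 81.
With the tax collected from sellers, supply shifts: Qs = 4(P − 13) − 95.
New equilibrium: buyers pay $54.4, sellers receive $41.4, Q = 70.6. (Wedge: Pb − Ps = 13.)
Revenue = t · Q = 13 · 70.6 = $917.8.

Tax revenue = $917.8 hundred.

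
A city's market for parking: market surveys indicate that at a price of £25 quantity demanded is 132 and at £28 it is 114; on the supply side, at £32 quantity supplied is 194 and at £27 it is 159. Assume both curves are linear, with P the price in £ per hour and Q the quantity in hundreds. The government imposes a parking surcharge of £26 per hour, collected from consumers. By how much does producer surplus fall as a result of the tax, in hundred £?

Producer surplus falls by £1152 hundred.

Demand slope: (114 − 132)/(28 − 25) = -6, so Qd = 282 − 6P.
Supply slope: (159 − 194)/(27 − 32) = 7, so Qs = 7P − 30.
Before the tax: set 282 − 6P = 7P − 30 → P* = £24, Q* = 138.
With the tax collected from consumers, demand (in seller-price terms) shifts: Qd = 282 − 6(P + 26).
Solving gives Q = 54 with consumers paying £38 and sellers receiving £12 (the £26 wedge).
ΔPS is the trapezoid between Q = 54 and Q = 138 of height £12: ½ · (138 + 54) · 12 = £1152.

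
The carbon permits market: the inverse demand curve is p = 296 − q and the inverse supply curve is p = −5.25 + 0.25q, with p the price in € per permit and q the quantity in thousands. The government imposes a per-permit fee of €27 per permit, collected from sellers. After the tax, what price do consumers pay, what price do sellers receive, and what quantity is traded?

Consumers pay €76.6; sellers receive €49.6; quantity = 219.4.

Inverting to q(p) form: qd = 296 − p; qs = 4p + 21.
Without the tax, 296 − p = 4p + 21 gives 5p = 275, so p* = €55 and q* = 241.
With the tax collected from sellers, supply shifts: qs = 4(p − 27) + 21.
New equilibrium: consumers pay €76.6, sellers receive €49.6, q = 219.4. (Wedge: pb − ps = 27.)
The less price-elastic side of the market bears the larger share of a per-unit tax.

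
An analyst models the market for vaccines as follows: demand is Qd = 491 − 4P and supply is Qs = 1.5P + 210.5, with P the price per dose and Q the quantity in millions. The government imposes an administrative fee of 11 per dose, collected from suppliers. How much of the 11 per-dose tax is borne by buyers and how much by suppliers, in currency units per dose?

Before the tax: set 491 − 4P = 1.5P + 210.5 → P* = 51, Q* = 287.
With the tax collected from suppliers, supply shifts: Qs = 1.5(P − 11) + 210.5.
Solving gives Q = 275 with buyers paying 54 and suppliers receiving 43 (the 11 wedge).
Burden on buyers: 3; on suppliers: 8. (They sum to 11.)
The less price-elastic side of the market bears the larger share of a per-unit tax.

Buyers bear 3 per dose; suppliers bear 8 per dose.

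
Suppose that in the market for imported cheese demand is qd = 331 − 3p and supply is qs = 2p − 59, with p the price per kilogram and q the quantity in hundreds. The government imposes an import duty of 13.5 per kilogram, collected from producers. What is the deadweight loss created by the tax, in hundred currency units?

Without the tax, 331 − 3p = 2p − 59 gives 5p = 390, so p* = 78 and q* = 97.
With the tax collected from producers, supply shifts: qs = 2(p − 13.5) − 59.
New equilibrium: consumers pay 83.4, producers receive 69.9, q = 80.8. (Wedge: pb − ps = 13.5.)
Quantity falls by |ΔQ| = |97 − 80.8| = 16.2.
DWL = ½ · t · |ΔQ| = ½ · 13.5 · 16.2 = 109.35.

Deadweight loss = 109.35 hundred.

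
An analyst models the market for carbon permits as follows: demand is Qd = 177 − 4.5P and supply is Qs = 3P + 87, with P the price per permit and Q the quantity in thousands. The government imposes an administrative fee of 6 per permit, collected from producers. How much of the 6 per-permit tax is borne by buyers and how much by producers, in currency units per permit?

Before the tax: set 177 − 4.5P = 3P + 87 → P* = 12, Q* = 123.
With the tax collected from producers, supply shifts: Qs = 3(P − 6) + 87.
Solving gives Q = 112.2 with buyers paying 14.4 and producers receiving 8.4 (the 6 wedge).
Burden on buyers: 2.4; on producers: 3.6. (They sum to 6.)

Buyers bear 2.4 per permit; producers bear 3.6 per permit.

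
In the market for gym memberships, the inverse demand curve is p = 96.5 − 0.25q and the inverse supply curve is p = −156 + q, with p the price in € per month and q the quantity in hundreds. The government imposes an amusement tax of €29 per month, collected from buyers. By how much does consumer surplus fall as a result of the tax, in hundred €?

Consumer surplus falls by €1104.32 hundred.

Rewrite in direct form: qd = 386 − 4p and qs = p + 156.
Without the tax, 386 − 4p = p + 156 gives 5p = 230, so p* = €46 and q* = 202.
With the tax collected from buyers, demand (in seller-price terms) shifts: qd = 386 − 4(p + 29).
Solving gives q = 178.8 with buyers paying €51.8 and sellers receiving €22.8 (the €29 wedge).
ΔCS is the trapezoid between Q = 178.8 and Q = 202 of height €5.8: ½ · (202 + 178.8) · 5.8 = €1104.32.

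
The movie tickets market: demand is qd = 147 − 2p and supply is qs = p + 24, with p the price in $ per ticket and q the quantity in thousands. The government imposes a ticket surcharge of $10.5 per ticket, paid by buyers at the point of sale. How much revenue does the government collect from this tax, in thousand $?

Before the tax: set 147 − 2p = p + 24 → p* = $41, q* = 65.
With the tax collected from buyers, demand (in seller-price terms) shifts: qd = 147 − 2(p + 10.5).
New equilibrium: buyers pay $44.5, producers receive $34, q = 58. (Wedge: pb − ps = 10.5.)
Revenue = t · Q = 10.5 · 58 = $609.

Tax revenue = $609 thousand.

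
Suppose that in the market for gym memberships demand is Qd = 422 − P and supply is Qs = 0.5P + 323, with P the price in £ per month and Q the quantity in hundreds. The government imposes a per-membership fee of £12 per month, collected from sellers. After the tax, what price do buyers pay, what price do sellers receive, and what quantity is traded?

Buyers pay £70; sellers receive £58; quantity = 352.

Without the tax, 422 − P = 0.5P + 323 gives 1.5P = 99, so P* = £66 and Q* = 356.
With the tax collected from sellers, supply shifts: Qs = 0.5(P − 12) + 323.
Solving gives Q = 352 with buyers paying £70 and sellers receiving £58 (the £12 wedge).
The less price-elastic side of the market bears the larger share of a per-unit tax.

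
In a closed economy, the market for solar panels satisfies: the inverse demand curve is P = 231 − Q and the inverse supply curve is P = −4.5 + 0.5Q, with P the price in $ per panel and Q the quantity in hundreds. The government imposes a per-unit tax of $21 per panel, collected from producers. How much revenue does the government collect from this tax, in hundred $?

Tax revenue = $3003 hundred.

Inverting to Q(P) form: Qd = 231 − P; Qs = 2P + 9.
Before the tax: set 231 − P = 2P + 9 → P* = $74, Q* = 157.
With the tax collected from producers, supply shifts: Qs = 2(P − 21) + 9.
Solving gives Q = 143 with buyers paying $88 and producers receiving $67 (the $21 wedge).
Revenue = t · Q = 21 · 143 = $3003.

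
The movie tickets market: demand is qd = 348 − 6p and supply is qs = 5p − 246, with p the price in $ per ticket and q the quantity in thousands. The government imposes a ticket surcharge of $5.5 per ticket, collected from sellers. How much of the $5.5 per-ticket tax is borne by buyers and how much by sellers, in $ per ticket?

Without the tax, 348 − 6p = 5p − 246 gives 11p = 594, so p* = $54 and q* = 24.
With the tax collected from sellers, supply shifts: qs = 5(p − 5.5) − 246.
New equilibrium: buyers pay $56.5, sellers receive $51, q = 9. (Wedge: pb − ps = 5.5.)
Burden on buyers: $2.5; on sellers: $3. (They sum to $5.5.)

Buyers bear $2.5 per ticket; sellers bear $3 per ticket.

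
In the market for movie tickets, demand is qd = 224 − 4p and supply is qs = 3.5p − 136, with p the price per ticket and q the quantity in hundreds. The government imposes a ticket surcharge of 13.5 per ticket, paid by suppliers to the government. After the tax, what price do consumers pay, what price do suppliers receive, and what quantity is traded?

Without the tax, 224 − 4p = 3.5p − 136 gives 7.5p = 360, so p* = 48 and q* = 32.
With the tax collected from suppliers, supply shifts: qs = 3.5(p − 13.5) − 136.
Solving gives q = 6.8 with consumers paying 54.3 and suppliers receiving 40.8 (the 13.5 wedge).

Consumers pay 54.3; suppliers receive 40.8; quantity = 6.8.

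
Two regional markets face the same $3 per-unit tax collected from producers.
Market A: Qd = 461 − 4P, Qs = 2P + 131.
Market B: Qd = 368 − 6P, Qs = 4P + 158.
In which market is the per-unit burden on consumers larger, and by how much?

Market B, by $0.2.

Market A: pre-tax P* = $55, Q* = 241; post-tax Q = 237; per-unit burden on consumers = $1.
Market B: pre-tax P* = $21, Q* = 242; post-tax Q = 234.8; per-unit burden on consumers = $1.2.
Difference: $1 vs $1.2 → market B is larger by $0.2.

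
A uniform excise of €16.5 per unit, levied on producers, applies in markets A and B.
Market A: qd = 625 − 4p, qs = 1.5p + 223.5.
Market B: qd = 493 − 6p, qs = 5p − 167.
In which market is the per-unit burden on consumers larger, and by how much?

Market B, by €3.

Market A: pre-tax p* = €73, q* = 333; post-tax q = 315; per-unit burden on consumers = €4.5.
Market B: pre-tax p* = €60, q* = 133; post-tax q = 88; per-unit burden on consumers = €7.5.
Difference: €4.5 vs €7.5 → market B is larger by €3.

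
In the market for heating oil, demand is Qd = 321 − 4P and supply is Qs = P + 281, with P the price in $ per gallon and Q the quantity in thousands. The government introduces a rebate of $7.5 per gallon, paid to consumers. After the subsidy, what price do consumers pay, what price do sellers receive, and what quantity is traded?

Consumers pay $6.5; sellers receive $14; quantity = 295.

Before the subsidy: set 321 − 4P = P + 281 → P* = $8, Q* = 289.
With a per-unit subsidy paid to consumers, each effectively pays P − 7.5, so demand becomes Qd = 321 − 4(P − 7.5).
New equilibrium: consumers pay $6.5, sellers receive $14, Q = 295. (Wedge: Pb − Ps = −7.5.)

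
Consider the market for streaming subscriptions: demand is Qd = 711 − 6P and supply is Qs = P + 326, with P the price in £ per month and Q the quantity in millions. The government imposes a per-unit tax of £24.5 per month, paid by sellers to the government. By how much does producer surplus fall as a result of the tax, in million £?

Producer surplus falls by £7780.5 million.

Before the tax: set 711 − 6P = P + 326 → P* = £55, Q* = 381.
With the tax collected from sellers, supply shifts: Qs = (P − 24.5) + 326.
Solving gives Q = 360 with buyers paying £58.5 and sellers receiving £34 (the £24.5 wedge).
ΔPS is the trapezoid between Q = 360 and Q = 381 of height £21: ½ · (381 + 360) · 21 = £7780.5.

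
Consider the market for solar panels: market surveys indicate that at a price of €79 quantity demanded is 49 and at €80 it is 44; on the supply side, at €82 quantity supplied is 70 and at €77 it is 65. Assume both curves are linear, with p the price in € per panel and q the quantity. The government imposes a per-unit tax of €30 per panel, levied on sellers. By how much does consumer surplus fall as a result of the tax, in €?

Demand slope: (44 − 49)/(80 − 79) = -5, so qd = 444 − 5p.
Supply slope: (65 − 70)/(77 − 82) = 1, so qs = p − 12.
Without the tax, 444 − 5p = p − 12 gives 6p = 456, so p* = €76 and q* = 64.
With the tax collected from sellers, supply shifts: qs = (p − 30) − 12.
New equilibrium: buyers pay €81, sellers receive €51, q = 39. (Wedge: pb − ps = 30.)
ΔCS is the trapezoid between Q = 39 and Q = 64 of height €5: ½ · (64 + 39) · 5 = €257.5.

Consumer surplus falls by €257.5.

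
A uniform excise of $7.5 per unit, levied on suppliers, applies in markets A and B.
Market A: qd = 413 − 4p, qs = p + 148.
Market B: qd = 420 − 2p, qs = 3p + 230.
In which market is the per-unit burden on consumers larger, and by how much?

Market B, by $3.

Market A: pre-tax p* = $53, q* = 201; post-tax q = 195; per-unit burden on consumers = $1.5.
Market B: pre-tax p* = $38, q* = 344; post-tax q = 335; per-unit burden on consumers = $4.5.
Difference: $1.5 vs $4.5 → market B is larger by $3.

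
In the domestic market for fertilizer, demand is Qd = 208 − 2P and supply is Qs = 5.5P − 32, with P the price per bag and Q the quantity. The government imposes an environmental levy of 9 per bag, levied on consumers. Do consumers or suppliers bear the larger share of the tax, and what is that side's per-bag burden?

Without the tax, 208 − 2P = 5.5P − 32 gives 7.5P = 240, so P* = 32 and Q* = 144.
With the tax collected from consumers, demand (in seller-price terms) shifts: Qd = 208 − 2(P + 9).
New equilibrium: consumers pay 38.6, suppliers receive 29.6, Q = 130.8. (Wedge: Pb − Ps = 9.)
Per-bag burden: consumers 6.6, suppliers 2.4.
Consumers take the larger share because demand is less price-elastic here (demand slope 2 vs supply slope 5.5).
The less price-elastic side of the market bears the larger share of a per-unit tax.

Consumers bear the larger share: 6.6 per bag.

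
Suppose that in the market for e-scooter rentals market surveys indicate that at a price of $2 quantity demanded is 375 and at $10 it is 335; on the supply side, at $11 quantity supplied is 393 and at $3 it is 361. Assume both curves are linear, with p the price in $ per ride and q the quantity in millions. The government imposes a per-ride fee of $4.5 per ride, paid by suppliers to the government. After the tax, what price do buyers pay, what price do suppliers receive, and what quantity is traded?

Buyers pay $6; suppliers receive $1.5; quantity = 355.

Demand slope: (335 − 375)/(10 − 2) = -5, so qd = 385 − 5p.
Supply slope: (361 − 393)/(3 − 11) = 4, so qs = 4p + 349.
Without the tax, 385 − 5p = 4p + 349 gives 9p = 36, so p* = $4 and q* = 365.
With the tax collected from suppliers, supply shifts: qs = 4(p − 4.5) + 349.
New equilibrium: buyers pay $6, suppliers receive $1.5, q = 355. (Wedge: pb − ps = 4.5.)
The less price-elastic side of the market bears the larger share of a per-unit tax.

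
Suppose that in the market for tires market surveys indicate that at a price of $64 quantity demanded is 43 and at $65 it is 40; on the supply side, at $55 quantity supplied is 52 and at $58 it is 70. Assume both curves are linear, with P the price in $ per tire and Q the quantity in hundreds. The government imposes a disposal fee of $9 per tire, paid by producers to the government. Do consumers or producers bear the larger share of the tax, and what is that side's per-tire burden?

Consumers bear the larger share: $6 per tire.

Demand slope: (40 − 43)/(65 − 64) = -3, so Qd = 235 − 3P.
Supply slope: (70 − 52)/(58 − 55) = 6, so Qs = 6P − 278.
Before the tax: set 235 − 3P = 6P − 278 → P* = $57, Q* = 64.
With the tax collected from producers, supply shifts: Qs = 6(P − 9) − 278.
New equilibrium: consumers pay $63, producers receive $54, Q = 46. (Wedge: Pb − Ps = 9.)
Per-tire burden: consumers $6, producers $3.
Consumers take the larger share because demand is less price-elastic here (demand slope 3 vs supply slope 6).
The less price-elastic side of the market bears the larger share of a per-unit tax.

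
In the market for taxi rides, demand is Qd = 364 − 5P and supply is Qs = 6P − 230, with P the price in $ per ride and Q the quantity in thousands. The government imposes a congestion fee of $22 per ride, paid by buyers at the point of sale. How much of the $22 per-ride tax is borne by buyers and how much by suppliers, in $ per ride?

Buyers bear $12 per ride; suppliers bear $10 per ride.

Before the tax: set 364 − 5P = 6P − 230 → P* = $54, Q* = 94.
With the tax collected from buyers, demand (in seller-price terms) shifts: Qd = 364 − 5(P + 22).
Solving gives Q = 34 with buyers paying $66 and suppliers receiving $44 (the $22 wedge).
Burden on buyers: $12; on suppliers: $10. (They sum to $22.)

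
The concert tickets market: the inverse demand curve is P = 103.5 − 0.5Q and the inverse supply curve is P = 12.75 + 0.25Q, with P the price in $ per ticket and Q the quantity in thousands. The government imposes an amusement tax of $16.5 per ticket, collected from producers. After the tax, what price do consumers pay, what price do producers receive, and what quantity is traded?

Consumers pay $54; producers receive $37.5; quantity = 99.

Rewrite in direct form: Qd = 207 − 2P and Qs = 4P − 51.
Without the tax, 207 − 2P = 4P − 51 gives 6P = 258, so P* = $43 and Q* = 121.
With the tax collected from producers, supply shifts: Qs = 4(P − 16.5) − 51.
Solving gives Q = 99 with consumers paying $54 and producers receiving $37.5 (the $16.5 wedge).
The less price-elastic side of the market bears the larger share of a per-unit tax.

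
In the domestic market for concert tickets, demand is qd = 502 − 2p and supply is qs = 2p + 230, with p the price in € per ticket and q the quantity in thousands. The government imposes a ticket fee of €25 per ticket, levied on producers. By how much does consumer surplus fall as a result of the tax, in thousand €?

Consumer surplus falls by €4418.75 thousand.

Without the tax, 502 − 2p = 2p + 230 gives 4p = 272, so p* = €68 and q* = 366.
With the tax collected from producers, supply shifts: qs = 2(p − 25) + 230.
New equilibrium: consumers pay €80.5, producers receive €55.5, q = 341. (Wedge: pb − ps = 25.)
ΔCS is the trapezoid between Q = 341 and Q = 366 of height €12.5: ½ · (366 + 341) · 12.5 = €4418.75.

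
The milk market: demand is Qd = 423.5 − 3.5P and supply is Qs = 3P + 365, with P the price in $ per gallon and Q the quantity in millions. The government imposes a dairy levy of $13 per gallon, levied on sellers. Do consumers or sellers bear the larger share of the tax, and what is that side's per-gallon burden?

Sellers bear the larger share: $7 per gallon.

Without the tax, 423.5 − 3.5P = 3P + 365 gives 6.5P = 58.5, so P* = $9 and Q* = 392.
With the tax collected from sellers, supply shifts: Qs = 3(P − 13) + 365.
Solving gives Q = 371 with consumers paying $15 and sellers receiving $2 (the $13 wedge).
Per-gallon burden: consumers $6, sellers $7.
Sellers take the larger share because supply is less price-elastic here (demand slope 3.5 vs supply slope 3).
The less price-elastic side of the market bears the larger share of a per-unit tax.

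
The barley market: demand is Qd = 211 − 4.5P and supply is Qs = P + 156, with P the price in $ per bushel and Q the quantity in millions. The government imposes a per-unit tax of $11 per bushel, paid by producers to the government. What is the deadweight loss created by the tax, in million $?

Deadweight loss = $49.5 million.

Without the tax, 211 − 4.5P = P + 156 gives 5.5P = 55, so P* = $10 and Q* = 166.
With the tax collected from producers, supply shifts: Qs = (P − 11) + 156.
Solving gives Q = 157 with consumers paying $12 and producers receiving $1 (the $11 wedge).
Quantity falls by |ΔQ| = |166 − 157| = 9.
DWL = ½ · t · |ΔQ| = ½ · 11 · 9 = $49.5.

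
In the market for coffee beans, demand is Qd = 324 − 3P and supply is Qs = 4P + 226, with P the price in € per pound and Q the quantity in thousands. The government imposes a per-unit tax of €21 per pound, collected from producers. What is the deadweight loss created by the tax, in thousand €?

Deadweight loss = €378 thousand.

Without the tax, 324 − 3P = 4P + 226 gives 7P = 98, so P* = €14 and Q* = 282.
With the tax collected from producers, supply shifts: Qs = 4(P − 21) + 226.
Solving gives Q = 246 with consumers paying €26 and producers receiving €5 (the €21 wedge).
Quantity falls by |ΔQ| = |282 − 246| = 36.
DWL = ½ · t · |ΔQ| = ½ · 21 · 36 = €378.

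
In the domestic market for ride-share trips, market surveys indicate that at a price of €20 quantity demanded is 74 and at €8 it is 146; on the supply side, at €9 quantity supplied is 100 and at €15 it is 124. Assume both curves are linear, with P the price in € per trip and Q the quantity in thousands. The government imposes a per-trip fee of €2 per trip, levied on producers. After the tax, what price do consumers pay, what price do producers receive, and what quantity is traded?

Demand slope: (146 − 74)/(8 − 20) = -6, so Qd = 194 − 6P.
Supply slope: (124 − 100)/(15 − 9) = 4, so Qs = 4P + 64.
Without the tax, 194 − 6P = 4P + 64 gives 10P = 130, so P* = €13 and Q* = 116.
With the tax collected from producers, supply shifts: Qs = 4(P − 2) + 64.
New equilibrium: consumers pay €13.8, producers receive €11.8, Q = 111.2. (Wedge: Pb − Ps = 2.)

Consumers pay €13.8; producers receive €11.8; quantity = 111.2.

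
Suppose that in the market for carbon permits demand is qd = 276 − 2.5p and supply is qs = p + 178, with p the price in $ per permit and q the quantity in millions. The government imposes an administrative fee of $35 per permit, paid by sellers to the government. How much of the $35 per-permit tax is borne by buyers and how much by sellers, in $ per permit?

Buyers bear $10 per permit; sellers bear $25 per permit.

Before the tax: set 276 − 2.5p = p + 178 → p* = $28, q* = 206.
With the tax collected from sellers, supply shifts: qs = (p − 35) + 178.
New equilibrium: buyers pay $38, sellers receive $3, q = 181. (Wedge: pb − ps = 35.)
Burden on buyers: $10; on sellers: $25. (They sum to $35.)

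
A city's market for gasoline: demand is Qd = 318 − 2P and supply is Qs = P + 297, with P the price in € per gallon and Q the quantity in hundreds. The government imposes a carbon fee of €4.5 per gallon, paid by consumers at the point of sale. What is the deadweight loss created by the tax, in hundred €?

Before the tax: set 318 − 2P = P + 297 → P* = €7, Q* = 304.
With the tax collected from consumers, demand (in seller-price terms) shifts: Qd = 318 − 2(P + 4.5).
New equilibrium: consumers pay €8.5, suppliers receive €4, Q = 301. (Wedge: Pb − Ps = 4.5.)
Quantity falls by |ΔQ| = |304 − 301| = 3.
DWL = ½ · t · |ΔQ| = ½ · 4.5 · 3 = €6.75.

Deadweight loss = €6.75 hundred.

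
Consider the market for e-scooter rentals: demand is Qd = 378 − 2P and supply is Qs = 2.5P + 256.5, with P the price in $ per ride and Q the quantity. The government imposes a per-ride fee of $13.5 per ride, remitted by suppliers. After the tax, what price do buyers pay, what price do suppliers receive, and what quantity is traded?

Buyers pay $34.5; suppliers receive $21; quantity = 309.

Before the tax: set 378 − 2P = 2.5P + 256.5 → P* = $27, Q* = 324.
With the tax collected from suppliers, supply shifts: Qs = 2.5(P − 13.5) + 256.5.
New equilibrium: buyers pay $34.5, suppliers receive $21, Q = 309. (Wedge: Pb − Ps = 13.5.)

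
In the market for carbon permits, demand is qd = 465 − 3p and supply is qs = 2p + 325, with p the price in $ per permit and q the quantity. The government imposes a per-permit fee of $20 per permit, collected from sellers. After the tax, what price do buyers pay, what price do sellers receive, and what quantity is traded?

Buyers pay $36; sellers receive $16; quantity = 357.

Without the tax, 465 − 3p = 2p + 325 gives 5p = 140, so p* = $28 and q* = 381.
With the tax collected from sellers, supply shifts: qs = 2(p − 20) + 325.
Solving gives q = 357 with buyers paying $36 and sellers receiving $16 (the $20 wedge).
The less price-elastic side of the market bears the larger share of a per-unit tax.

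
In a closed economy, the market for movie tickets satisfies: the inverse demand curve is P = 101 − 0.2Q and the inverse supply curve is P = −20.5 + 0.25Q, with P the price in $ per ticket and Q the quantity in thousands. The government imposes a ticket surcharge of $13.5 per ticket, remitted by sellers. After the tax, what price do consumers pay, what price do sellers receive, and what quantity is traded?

Rewrite in direct form: Qd = 505 − 5P and Qs = 4P + 82.
Before the tax: set 505 − 5P = 4P + 82 → P* = $47, Q* = 270.
With the tax collected from sellers, supply shifts: Qs = 4(P − 13.5) + 82.
Solving gives Q = 240 with consumers paying $53 and sellers receiving $39.5 (the $13.5 wedge).
The less price-elastic side of the market bears the larger share of a per-unit tax.

Consumers pay $53; sellers receive $39.5; quantity = 240.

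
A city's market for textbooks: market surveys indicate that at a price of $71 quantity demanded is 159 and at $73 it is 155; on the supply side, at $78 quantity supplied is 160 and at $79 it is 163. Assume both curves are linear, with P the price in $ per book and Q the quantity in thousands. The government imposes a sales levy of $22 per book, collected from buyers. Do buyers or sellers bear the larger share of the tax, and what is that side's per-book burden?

Demand slope: (155 − 159)/(73 − 71) = -2, so Qd = 301 − 2P.
Supply slope: (163 − 160)/(79 − 78) = 3, so Qs = 3P − 74.
Without the tax, 301 − 2P = 3P − 74 gives 5P = 375, so P* = $75 and Q* = 151.
With the tax collected from buyers, demand (in seller-price terms) shifts: Qd = 301 − 2(P + 22).
Solving gives Q = 124.6 with buyers paying $88.2 and sellers receiving $66.2 (the $22 wedge).
Per-book burden: buyers $13.2, sellers $8.8.
Buyers take the larger share because demand is less price-elastic here (demand slope 2 vs supply slope 3).
The less price-elastic side of the market bears the larger share of a per-unit tax.

Buyers bear the larger share: $13.2 per book.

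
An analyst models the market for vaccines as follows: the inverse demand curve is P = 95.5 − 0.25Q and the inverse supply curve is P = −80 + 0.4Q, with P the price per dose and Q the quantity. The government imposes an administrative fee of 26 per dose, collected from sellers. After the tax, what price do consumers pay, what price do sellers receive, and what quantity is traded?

Consumers pay 38; sellers receive 12; quantity = 230.

Rewrite in direct form: Qd = 382 − 4P and Qs = 2.5P + 200.
Without the tax, 382 − 4P = 2.5P + 200 gives 6.5P = 182, so P* = 28 and Q* = 270.
With the tax collected from sellers, supply shifts: Qs = 2.5(P − 26) + 200.
New equilibrium: consumers pay 38, sellers receive 12, Q = 230. (Wedge: Pb − Ps = 26.)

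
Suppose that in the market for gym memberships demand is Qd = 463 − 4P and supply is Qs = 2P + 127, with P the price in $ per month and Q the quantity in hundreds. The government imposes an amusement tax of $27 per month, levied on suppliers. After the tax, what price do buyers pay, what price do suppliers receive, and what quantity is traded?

Buyers pay $65; suppliers receive $38; quantity = 203.

Before the tax: set 463 − 4P = 2P + 127 → P* = $56, Q* = 239.
With the tax collected from suppliers, supply shifts: Qs = 2(P − 27) + 127.
New equilibrium: buyers pay $65, suppliers receive $38, Q = 203. (Wedge: Pb − Ps = 27.)
The less price-elastic side of the market bears the larger share of a per-unit tax.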